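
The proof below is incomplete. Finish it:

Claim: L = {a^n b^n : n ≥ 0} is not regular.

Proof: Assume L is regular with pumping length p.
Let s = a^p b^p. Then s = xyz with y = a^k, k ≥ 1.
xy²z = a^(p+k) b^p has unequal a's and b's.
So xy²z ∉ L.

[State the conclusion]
This contradicts the pumping lemma for regular languages,
which guarantees xy^i z ∈ L for all i ≥ 0.

Since our assumption that L is regular leads to a contradiction,
we conclude that L = {a^n b^n : n ≥ 0} is NOT regular. ∎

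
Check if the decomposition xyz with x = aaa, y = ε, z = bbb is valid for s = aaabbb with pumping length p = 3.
Violated: |y| > 0

The decomposition x = aaa, y = ε, z = bbb for s = aaabbb with p = 3
violates the constraint: |y| > 0

|y| = 0, but the pumping lemma requires |y| > 0 (y must be non-empty).

Pumping lemma constraints:
1. xyz = s (decomposition is valid)
2. |xy| ≤ p
3. |y| > 0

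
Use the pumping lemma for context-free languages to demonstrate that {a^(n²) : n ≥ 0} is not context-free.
Assume for contradiction that L is context-free, and let p ≥ 1 be the pumping length given by the pumping lemma for CFLs.
Choose s = a^(p²). Then s ∈ L and |s| = p² ≥ p.
By the CFL pumping lemma, s = uvxyz for some u, v, x, y, z with |vxy| ≤ p, |vy| ≥ 1, and uv^i xy^i z ∈ L for every i ≥ 0.
All symbols are a's, so only lengths matter: let k = |vy|, with 1 ≤ k ≤ |vxy| ≤ p.

Take i = 2: |uv²xy²z| = p² + k, and p² < p² + k ≤ p² + p < (p + 1)².
So the length lies strictly between consecutive squares and is not a perfect square; uv²xy²z ∉ L.

This contradicts the CFL pumping lemma, which requires uv^i xy^i z ∈ L for all i ≥ 0.
Hence L = {a^(n²) : n ≥ 0} is not context-free. ∎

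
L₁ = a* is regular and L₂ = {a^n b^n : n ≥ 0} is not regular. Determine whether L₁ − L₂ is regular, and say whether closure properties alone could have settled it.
Yes — L₁ − L₂ is regular.

The only string of a* that lies in {a^n b^n} is ε, so L₁ − L₂ = a* − {ε} = a⁺ = aa*, which is regular.

Note that the bare facts "L₁ regular, L₂ non-regular" do not settle the question by themselves: the closure of regular languages under ∪, ∩, complement and difference applies only when BOTH operands are regular. With a non-regular operand the result can come out regular or non-regular depending on the specific languages, so one has to work out L₁ − L₂ for this particular pair, as above.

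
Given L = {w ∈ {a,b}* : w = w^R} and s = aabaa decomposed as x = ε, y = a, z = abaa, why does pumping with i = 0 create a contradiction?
xy⁰z = abaa ∉ L

Pumping with i = 0 replaces y = a by y⁰ = ε:
- Original: s = xyz = aabaa; aabaa reversed is aabaa, the same string, so it is a palindrome and is in L
- Pumped: xy⁰z = ε · ε · abaa = abaa
- abaa reversed is aaba ≠ abaa, so it is not a palindrome and is not in L

The pumping lemma would require xy⁰z ∈ L, so this decomposition yields a contradiction.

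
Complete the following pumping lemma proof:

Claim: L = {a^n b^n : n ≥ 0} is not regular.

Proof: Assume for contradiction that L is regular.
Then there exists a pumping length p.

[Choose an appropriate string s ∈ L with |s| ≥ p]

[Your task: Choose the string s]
s = a^p b^p

This string is in L (has equal a's and b's) and has length 2p ≥ p.
Any decomposition xyz with |xy| ≤ p means y consists only of a's,
so pumping will unbalance the counts.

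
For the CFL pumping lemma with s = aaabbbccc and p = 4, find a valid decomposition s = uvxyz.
u='aa', v='a', x='bb', y='b', z='ccc'

For s = aaabbbccc with pumping length p = 4:

One valid decomposition:
- u = 'aa'
- v = 'a'
- x = 'bb'
- y = 'b'
- z = 'ccc'

Verification:
- uvxyz = 'aa' + 'a' + 'bb' + 'b' + 'ccc' = aaabbbccc ✓
- |vxy| = |'abbb'| = 4 ≤ 4 ✓
- |vy| = |'ab'| = 2 > 0 ✓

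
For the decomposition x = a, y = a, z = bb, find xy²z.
aaabb

Given x = 'a', y = 'a', z = 'bb' and i = 2:

xy^2z = x + y·y·...·y (2 times) + z
       = 'a' + 'a'^2 + 'bb'
       = 'a' + 'aa' + 'bb'
       = 'aaabb'

The pumped string is 'aaabb' with length 5.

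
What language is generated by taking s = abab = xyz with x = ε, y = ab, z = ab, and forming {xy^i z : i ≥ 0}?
{xy^i z : i ≥ 0} = {(ab)^(i+1) : i ≥ 0} = {ab, abab, ababab, ...}

With x = ε, y = ab, z = ab: Pumping 'ab' gives strings of alternating a's and b's.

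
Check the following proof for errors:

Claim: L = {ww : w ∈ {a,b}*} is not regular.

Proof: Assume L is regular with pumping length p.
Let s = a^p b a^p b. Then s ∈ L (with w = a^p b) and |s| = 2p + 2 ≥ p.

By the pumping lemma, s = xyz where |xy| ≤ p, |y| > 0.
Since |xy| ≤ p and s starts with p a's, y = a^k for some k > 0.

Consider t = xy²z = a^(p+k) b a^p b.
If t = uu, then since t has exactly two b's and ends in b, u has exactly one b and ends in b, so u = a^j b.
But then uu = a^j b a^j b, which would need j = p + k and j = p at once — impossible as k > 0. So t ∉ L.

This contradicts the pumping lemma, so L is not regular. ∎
The proof is correct.

This proof is valid because:
1. s = a^p b a^p b is in L and is chosen in terms of p, so |s| ≥ p holds for every p
2. The decomposition analysis is correct: |xy| ≤ p forces y to lie inside the leading a's
3. The contradiction is valid: the argument shows a^(p+k) b a^p b cannot be split into two equal halves
4. The conclusion follows logically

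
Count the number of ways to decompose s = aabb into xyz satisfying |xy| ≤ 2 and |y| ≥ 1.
3

For s = 'aabb' with pumping length p = 2:

Constraints: |xy| ≤ 2, |y| > 0

Valid decompositions (|xy| ≤ p, |y| ≥ 1):
  • x='', y='a', z='abb'
  • x='a', y='a', z='bb'
  • x='', y='aa', z='bb'

Total count: 3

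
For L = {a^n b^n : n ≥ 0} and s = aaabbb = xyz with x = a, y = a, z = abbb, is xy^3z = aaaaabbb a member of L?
No

xy³z = a · aaa · abbb = aaaaabbb.
aaaaabbb has 5 a's and 3 b's; 5 ≠ 3, so it is not in L.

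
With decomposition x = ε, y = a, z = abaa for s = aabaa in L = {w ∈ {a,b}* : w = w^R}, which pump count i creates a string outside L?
i = 2

xy²z = ε · aa · abaa = aaabaa; aaabaa reversed is aabaaa ≠ aaabaa, so it is not a palindrome and is not in L.
(Other choices also work, e.g. i = 0, 3; only i = 1 is guaranteed to stay in L since xy¹z = s.)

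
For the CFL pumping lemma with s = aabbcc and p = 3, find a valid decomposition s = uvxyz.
u='aa', v='b', x='b', y='c', z='c'

For s = aabbcc with pumping length p = 3:

One valid decomposition:
- u = 'aa'
- v = 'b'
- x = 'b'
- y = 'c'
- z = 'c'

Verification:
- uvxyz = 'aa' + 'b' + 'b' + 'c' + 'c' = aabbcc ✓
- |vxy| = |'bbc'| = 3 ≤ 3 ✓
- |vy| = |'bc'| = 2 > 0 ✓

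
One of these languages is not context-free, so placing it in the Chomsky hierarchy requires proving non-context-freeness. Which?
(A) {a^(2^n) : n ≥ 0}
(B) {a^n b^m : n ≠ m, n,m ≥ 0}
(A) {a^(2^n) : n ≥ 0}

(A) {a^(2^n) : n ≥ 0} requires the CFL pumping lemma.

- {a^n b^m : n ≠ m, n,m ≥ 0} is context-free (but not regular)
  • Can be shown non-regular with the regular pumping lemma
  • After pumping a's, we can make n = m

- {a^(2^n) : n ≥ 0} is NOT context-free
  • Requires the CFL pumping lemma to prove
  • Gaps between powers of 2 grow exponentially

The CFL pumping lemma is "stronger" in that it can prove non-membership
in the larger class of context-free languages.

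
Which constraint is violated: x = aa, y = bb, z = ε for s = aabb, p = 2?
Violated: |xy| ≤ p

The decomposition x = aa, y = bb, z = ε for s = aabb with p = 2
violates the constraint: |xy| ≤ p

|xy| = |aabb| = 4 > 2 = p. The decomposition puts too many characters in xy.

Pumping lemma constraints:
1. xyz = s (decomposition is valid)
2. |xy| ≤ p
3. |y| > 0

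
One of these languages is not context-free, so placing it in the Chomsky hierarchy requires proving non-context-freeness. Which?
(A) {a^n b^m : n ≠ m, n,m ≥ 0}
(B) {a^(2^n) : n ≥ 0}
(B) {a^(2^n) : n ≥ 0}

(B) {a^(2^n) : n ≥ 0} requires the CFL pumping lemma.

- {a^n b^m : n ≠ m, n,m ≥ 0} is context-free (but not regular)
  • Can be shown non-regular with the regular pumping lemma
  • After pumping a's, we can make n = m

- {a^(2^n) : n ≥ 0} is NOT context-free
  • Requires the CFL pumping lemma to prove
  • Gaps between powers of 2 grow exponentially

The CFL pumping lemma is "stronger" in that it can prove non-membership
in the larger class of context-free languages.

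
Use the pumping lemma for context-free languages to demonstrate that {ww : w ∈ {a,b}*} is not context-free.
Assume for contradiction that L is context-free, and let p ≥ 1 be the pumping length given by the pumping lemma for CFLs.
Choose s = a^p b^p a^p b^p. Then s ∈ L (take w = a^p b^p) and |s| = 4p ≥ p.
By the CFL pumping lemma, s = uvxyz for some u, v, x, y, z with |vxy| ≤ p, |vy| ≥ 1, and uv^i xy^i z ∈ L for every i ≥ 0.

Write s as four blocks A₁ B₁ A₂ B₂ with A₁ = A₂ = a^p and B₁ = B₂ = b^p. Since |vxy| ≤ p, the window vxy lies inside at most two adjacent blocks. Take i = 0 and let t = uxz, so |t| = 4p − |vy| with 1 ≤ |vy| ≤ p. If |t| is odd, t ∉ L immediately, so assume |vy| is even (hence |vy| ≥ 2) and |t|/2 = 2p − |vy|/2, which satisfies p ≤ |t|/2 ≤ 2p − 1.

Case 1 (vxy inside A₁B₁): t = a^(p−j) b^(p−l) a^p b^p with j + l = |vy|. The second half of t has length < 2p, so it is a suffix of the trailing a^p b^p and ends in b; the first half is a^(p−j) b^(p−l) a^((j+l)/2), which ends in a because (j+l)/2 ≥ 1. The halves differ, so t ∉ L.

Case 2 (vxy inside B₁A₂, straddling the middle): t = a^p b^(p−j) a^(p−l) b^p with j + l = |vy|. If t = ww, then w is a prefix of t of length ≥ p, so w begins with a^p; and w is a suffix of t of length ≥ p, so w ends with b^p. That forces |w| ≥ 2p, contradicting |w| = |t|/2 ≤ 2p − 1. So t ∉ L.

Case 3 (vxy inside A₂B₂): t = a^p b^p a^(p−j) b^(p−l) with j + l = |vy|. The first half of t is a prefix of a^p b^p, so it begins with a; the second half is b^((j+l)/2) a^(p−j) b^(p−l), which begins with b. The halves differ, so t ∉ L.

In every case uv⁰xy⁰z = uxz ∉ L.

This contradicts the CFL pumping lemma, which requires uv^i xy^i z ∈ L for all i ≥ 0.
Hence L = {ww : w ∈ {a,b}*} is not context-free. ∎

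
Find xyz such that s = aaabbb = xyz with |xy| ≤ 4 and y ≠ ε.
x = 'a', y = 'a', z = 'abbb'

For s = aaabbb and p = 4, one valid decomposition is:
- x = 'a' (length 1)
- y = 'a' (length 1)
- z = 'abbb' (length 4)

Verification:
- xyz = 'a' + 'a' + 'abbb' = aaabbb ✓
- |xy| = 2 ≤ 4 ✓
- |y| = 1 > 0 ✓

All pumping lemma constraints are satisfied.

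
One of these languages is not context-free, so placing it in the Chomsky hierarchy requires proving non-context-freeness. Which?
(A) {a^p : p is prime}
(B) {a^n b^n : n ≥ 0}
(A) {a^p : p is prime}

(A) {a^p : p is prime} requires the CFL pumping lemma.

- {a^n b^n : n ≥ 0} is context-free (but not regular)
  • Can be shown non-regular with the regular pumping lemma
  • After pumping, the number of a's and b's become unequal

- {a^p : p is prime} is NOT context-free
  • Requires the CFL pumping lemma to prove
  • The CFL pumping lemma also fails because prime gaps are unbounded

The CFL pumping lemma is "stronger" in that it can prove non-membership
in the larger class of context-free languages.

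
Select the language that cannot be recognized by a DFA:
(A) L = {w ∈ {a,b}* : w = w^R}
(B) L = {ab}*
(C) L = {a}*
(A) {w ∈ {a,b}* : w = w^R}

(A) L = {w ∈ {a,b}* : w = w^R} is NOT regular.

The pumping lemma can be used to prove this:
After pumping, the string is no longer symmetric

The other languages are regular because they can be recognized by finite automata.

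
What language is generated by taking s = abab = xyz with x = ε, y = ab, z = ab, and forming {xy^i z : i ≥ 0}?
{xy^i z : i ≥ 0} = {(ab)^(i+1) : i ≥ 0} = {ab, abab, ababab, ...}

With x = ε, y = ab, z = ab: Pumping 'ab' gives strings of alternating a's and b's.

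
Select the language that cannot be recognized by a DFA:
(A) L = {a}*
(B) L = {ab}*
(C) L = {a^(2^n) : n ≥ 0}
(C) {a^(2^n) : n ≥ 0}

(C) L = {a^(2^n) : n ≥ 0} is NOT regular.

The pumping lemma can be used to prove this:
After pumping, length is no longer a power of 2

The other languages are regular because they can be recognized by finite automata.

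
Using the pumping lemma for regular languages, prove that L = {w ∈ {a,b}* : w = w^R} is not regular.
Assume for contradiction that L is regular, and let p ≥ 1 be the pumping length given by the pumping lemma.
Choose s = a^p b a^p. Then s ∈ L (it reads the same in both directions) and |s| = 2p + 1 ≥ p.
By the pumping lemma, s = xyz for some x, y, z with |xy| ≤ p, |y| ≥ 1, and xy^i z ∈ L for every i ≥ 0.
Since |xy| ≤ p and the first p symbols of s are all a's, y = a^k for some k with 1 ≤ k ≤ p.

Take i = 2: xy²z = a^(p + k) b a^p.
Its reversal is a^p b a^(p + k). These differ because the block of a's before the unique b has length p + k in one and p in the other, and p + k ≠ p since k ≥ 1. So xy²z is not a palindrome, i.e. xy²z ∉ L.

This contradicts the pumping lemma, which requires xy^i z ∈ L for all i ≥ 0.
Hence L = {w ∈ {a,b}* : w = w^R} is not regular. ∎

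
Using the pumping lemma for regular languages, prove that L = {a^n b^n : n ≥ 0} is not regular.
Assume for contradiction that L is regular, and let p ≥ 1 be the pumping length given by the pumping lemma.
Choose s = a^p b^p. Then s ∈ L and |s| = 2p ≥ p.
By the pumping lemma, s = xyz for some x, y, z with |xy| ≤ p, |y| ≥ 1, and xy^i z ∈ L for every i ≥ 0.
Since |xy| ≤ p and the first p symbols of s are all a's, we must have y = a^k for some k with 1 ≤ k ≤ p.

Take i = 3: xy³z = a^(p + 2k) b^p.
This string has p + 2k a's but p b's, and p + 2k > p because k ≥ 1. So xy³z ∉ L.

This contradicts the pumping lemma, which requires xy^i z ∈ L for all i ≥ 0.
Hence L = {a^n b^n : n ≥ 0} is not regular. ∎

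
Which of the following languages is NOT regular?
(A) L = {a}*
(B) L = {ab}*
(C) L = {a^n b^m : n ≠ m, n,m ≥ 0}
(C) {a^n b^m : n ≠ m, n,m ≥ 0}

(C) L = {a^n b^m : n ≠ m, n,m ≥ 0} is NOT regular.

The pumping lemma can be used to prove this:
After pumping a's, we can make n = m

The other languages are regular because they can be recognized by finite automata.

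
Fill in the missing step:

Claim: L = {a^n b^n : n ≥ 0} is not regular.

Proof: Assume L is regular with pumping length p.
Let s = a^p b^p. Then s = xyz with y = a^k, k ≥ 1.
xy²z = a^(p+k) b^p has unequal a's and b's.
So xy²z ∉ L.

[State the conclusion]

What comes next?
This contradicts the pumping lemma for regular languages,
which guarantees xy^i z ∈ L for all i ≥ 0.

Since our assumption that L is regular leads to a contradiction,
we conclude that L = {a^n b^n : n ≥ 0} is NOT regular. ∎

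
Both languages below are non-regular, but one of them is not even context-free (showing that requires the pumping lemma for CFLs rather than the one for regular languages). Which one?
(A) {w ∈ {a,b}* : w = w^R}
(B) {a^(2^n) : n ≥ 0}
(B) {a^(2^n) : n ≥ 0}

(B) {a^(2^n) : n ≥ 0} requires the CFL pumping lemma.

- {w ∈ {a,b}* : w = w^R} is context-free (but not regular)
  • Can be shown non-regular with the regular pumping lemma
  • After pumping, the string is no longer symmetric

- {a^(2^n) : n ≥ 0} is NOT context-free
  • Requires the CFL pumping lemma to prove
  • Gaps between powers of 2 grow exponentially

The CFL pumping lemma is "stronger" in that it can prove non-membership
in the larger class of context-free languages.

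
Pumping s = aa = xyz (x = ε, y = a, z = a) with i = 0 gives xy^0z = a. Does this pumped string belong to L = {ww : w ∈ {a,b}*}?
No

xy⁰z = ε · ε · a = a.
a has odd length 1, so it cannot be written as ww and is not in L.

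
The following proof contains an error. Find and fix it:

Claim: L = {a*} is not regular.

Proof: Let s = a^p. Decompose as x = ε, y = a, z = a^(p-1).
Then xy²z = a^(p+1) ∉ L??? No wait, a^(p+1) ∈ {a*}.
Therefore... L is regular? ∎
Error: The proof attempts to show a*  is not regular, but a* IS regular!

Correction: a* is a regular language (recognized by a simple DFA with one accepting state and self-loop on 'a'). The pumping lemma can only prove non-regularity, not regularity. For regular languages, pumping always works.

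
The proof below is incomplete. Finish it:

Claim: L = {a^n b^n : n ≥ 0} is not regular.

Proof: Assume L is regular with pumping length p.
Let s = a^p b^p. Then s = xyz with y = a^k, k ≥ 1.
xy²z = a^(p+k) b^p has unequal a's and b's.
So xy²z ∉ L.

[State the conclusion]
This contradicts the pumping lemma for regular languages,
which guarantees xy^i z ∈ L for all i ≥ 0.

Since our assumption that L is regular leads to a contradiction,
we conclude that L = {a^n b^n : n ≥ 0} is NOT regular. ∎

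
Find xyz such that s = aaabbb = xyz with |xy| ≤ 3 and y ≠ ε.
x = 'a', y = 'a', z = 'abbb'

For s = aaabbb and p = 3, one valid decomposition is:
- x = 'a' (length 1)
- y = 'a' (length 1)
- z = 'abbb' (length 4)

Verification:
- xyz = 'a' + 'a' + 'abbb' = aaabbb ✓
- |xy| = 2 ≤ 3 ✓
- |y| = 1 > 0 ✓

All pumping lemma constraints are satisfied.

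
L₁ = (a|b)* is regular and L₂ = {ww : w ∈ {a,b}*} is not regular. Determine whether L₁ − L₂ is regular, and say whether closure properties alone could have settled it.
No — L₁ − L₂ is not regular.

L₁ − L₂ is the complement of {ww} within {a,b}*. If it were regular, its complement {ww} would be regular as well (regular languages are closed under complement) — contradiction. So L₁ − L₂ is not regular.

Note that the bare facts "L₁ regular, L₂ non-regular" do not settle the question by themselves: the closure of regular languages under ∪, ∩, complement and difference applies only when BOTH operands are regular. With a non-regular operand the result can come out regular or non-regular depending on the specific languages, so one has to work out L₁ − L₂ for this particular pair, as above.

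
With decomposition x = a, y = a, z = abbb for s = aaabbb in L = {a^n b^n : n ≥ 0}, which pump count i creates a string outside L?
i = 0

xy⁰z = a · ε · abbb = aabbb; aabbb has 2 a's and 3 b's; 2 ≠ 3, so it is not in L.
(Other choices also work, e.g. i = 2, 3; only i = 1 is guaranteed to stay in L since xy¹z = s.)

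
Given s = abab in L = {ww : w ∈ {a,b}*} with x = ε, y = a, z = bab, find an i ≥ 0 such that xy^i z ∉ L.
i = 2

xy²z = ε · aa · bab = aabab; aabab has odd length 5, so it cannot be written as ww and is not in L.
(Other choices also work, e.g. i = 0, 3; only i = 1 is guaranteed to stay in L since xy¹z = s.)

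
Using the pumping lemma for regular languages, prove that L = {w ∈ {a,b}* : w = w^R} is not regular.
Assume for contradiction that L is regular, and let p ≥ 1 be the pumping length given by the pumping lemma.
Choose s = a^p b a^p. Then s ∈ L (it reads the same in both directions) and |s| = 2p + 1 ≥ p.
By the pumping lemma, s = xyz for some x, y, z with |xy| ≤ p, |y| ≥ 1, and xy^i z ∈ L for every i ≥ 0.
Since |xy| ≤ p and the first p symbols of s are all a's, y = a^k for some k with 1 ≤ k ≤ p.

Take i = 0: xy⁰z = a^(p − k) b a^p.
Its reversal is a^p b a^(p − k). These differ because the block of a's before the unique b has length p − k in one and p in the other, and p − k ≠ p since k ≥ 1. So xy⁰z is not a palindrome, i.e. xy⁰z ∉ L.

This contradicts the pumping lemma, which requires xy^i z ∈ L for all i ≥ 0.
Hence L = {w ∈ {a,b}* : w = w^R} is not regular. ∎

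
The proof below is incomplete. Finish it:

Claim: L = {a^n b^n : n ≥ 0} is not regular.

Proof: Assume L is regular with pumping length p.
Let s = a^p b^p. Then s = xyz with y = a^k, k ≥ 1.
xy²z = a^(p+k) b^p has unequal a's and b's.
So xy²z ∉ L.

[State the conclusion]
This contradicts the pumping lemma for regular languages,
which guarantees xy^i z ∈ L for all i ≥ 0.

Since our assumption that L is regular leads to a contradiction,
we conclude that L = {a^n b^n : n ≥ 0} is NOT regular. ∎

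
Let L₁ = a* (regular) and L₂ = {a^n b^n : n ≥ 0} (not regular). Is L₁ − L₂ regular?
Yes — L₁ − L₂ is regular.

The only string of a* that lies in {a^n b^n} is ε, so L₁ − L₂ = a* − {ε} = a⁺ = aa*, which is regular.

Note that the bare facts "L₁ regular, L₂ non-regular" do not settle the question by themselves: the closure of regular languages under ∪, ∩, complement and difference applies only when BOTH operands are regular. With a non-regular operand the result can come out regular or non-regular depending on the specific languages, so one has to work out L₁ − L₂ for this particular pair, as above.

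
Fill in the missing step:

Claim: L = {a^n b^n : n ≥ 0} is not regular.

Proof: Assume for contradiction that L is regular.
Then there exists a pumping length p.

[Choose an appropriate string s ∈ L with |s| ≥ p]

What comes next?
s = a^p b^p

This string is in L (has equal a's and b's) and has length 2p ≥ p.
Any decomposition xyz with |xy| ≤ p means y consists only of a's,
so pumping will unbalance the counts.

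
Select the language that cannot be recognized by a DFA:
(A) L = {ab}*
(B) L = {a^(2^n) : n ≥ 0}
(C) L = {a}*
(B) {a^(2^n) : n ≥ 0}

(B) L = {a^(2^n) : n ≥ 0} is NOT regular.

The pumping lemma can be used to prove this:
After pumping, length is no longer a power of 2

The other languages are regular because they can be recognized by finite automata.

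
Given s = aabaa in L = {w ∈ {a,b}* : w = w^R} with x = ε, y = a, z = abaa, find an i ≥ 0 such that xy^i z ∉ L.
i = 0

xy⁰z = ε · ε · abaa = abaa; abaa reversed is aaba ≠ abaa, so it is not a palindrome and is not in L.
(Other choices also work, e.g. i = 2, 3; only i = 1 is guaranteed to stay in L since xy¹z = s.)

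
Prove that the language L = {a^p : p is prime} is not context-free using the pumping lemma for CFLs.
Assume for contradiction that L is context-free, and let p ≥ 1 be the pumping length given by the pumping lemma for CFLs.
Choose a prime q with q ≥ p and let s = a^q. Then s ∈ L and |s| = q ≥ p.
By the CFL pumping lemma, s = uvxyz for some u, v, x, y, z with |vxy| ≤ p, |vy| ≥ 1, and uv^i xy^i z ∈ L for every i ≥ 0.
All symbols are a's, so only lengths matter: let k = |vy|, with 1 ≤ k ≤ p. Then |uv^i xy^i z| = q + (i − 1)k.

Take i = q + 1: the length is q + qk = q(k + 1).
Both factors satisfy q ≥ 2 and k + 1 ≥ 2, so q(k + 1) is composite and uv^(q+1) xy^(q+1) z ∉ L.

This contradicts the CFL pumping lemma, which requires uv^i xy^i z ∈ L for all i ≥ 0.
Hence L = {a^p : p is prime} is not context-free. ∎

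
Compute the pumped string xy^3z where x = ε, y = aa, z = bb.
aaaaaabb

Given x = '', y = 'aa', z = 'bb' and i = 3:

xy^3z = x + y·y·...·y (3 times) + z
       = '' + 'aa'^3 + 'bb'
       = '' + 'aaaaaa' + 'bb'
       = 'aaaaaabb'

The pumped string is 'aaaaaabb' with length 8.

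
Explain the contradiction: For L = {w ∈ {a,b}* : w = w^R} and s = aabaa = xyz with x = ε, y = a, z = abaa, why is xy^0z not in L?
xy⁰z = abaa ∉ L

Pumping with i = 0 replaces y = a by y⁰ = ε:
- Original: s = xyz = aabaa; aabaa reversed is aabaa, the same string, so it is a palindrome and is in L
- Pumped: xy⁰z = ε · ε · abaa = abaa
- abaa reversed is aaba ≠ abaa, so it is not a palindrome and is not in L

The pumping lemma would require xy⁰z ∈ L, so this decomposition yields a contradiction.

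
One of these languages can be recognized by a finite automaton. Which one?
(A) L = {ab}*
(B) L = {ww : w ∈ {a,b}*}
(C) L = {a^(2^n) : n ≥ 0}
(A) {ab}*

(A) L = {ab}* is regular.

This can be recognized by a finite automaton (DFA/NFA).
Regular expressions like {ab}* define regular languages.

The other choices are not regular:
- {ww : w ∈ {a,b}*}: After pumping, the two halves no longer match
- {a^(2^n) : n ≥ 0}: After pumping, length is no longer a power of 2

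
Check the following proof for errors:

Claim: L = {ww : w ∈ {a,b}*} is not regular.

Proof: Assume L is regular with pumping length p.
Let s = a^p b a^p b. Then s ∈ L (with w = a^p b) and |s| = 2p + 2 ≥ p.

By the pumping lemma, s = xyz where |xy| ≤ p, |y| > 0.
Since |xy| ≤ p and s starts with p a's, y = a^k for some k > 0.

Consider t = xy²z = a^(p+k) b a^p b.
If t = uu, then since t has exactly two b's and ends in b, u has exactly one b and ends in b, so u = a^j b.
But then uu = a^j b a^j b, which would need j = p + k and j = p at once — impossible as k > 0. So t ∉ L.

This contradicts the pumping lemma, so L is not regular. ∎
The proof is correct.

This proof is valid because:
1. s = a^p b a^p b is in L and is chosen in terms of p, so |s| ≥ p holds for every p
2. The decomposition analysis is correct: |xy| ≤ p forces y to lie inside the leading a's
3. The contradiction is valid: the argument shows a^(p+k) b a^p b cannot be split into two equal halves
4. The conclusion follows logically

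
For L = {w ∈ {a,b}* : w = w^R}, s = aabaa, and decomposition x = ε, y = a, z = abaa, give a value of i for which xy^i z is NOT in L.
i = 0

xy⁰z = ε · ε · abaa = abaa; abaa reversed is aaba ≠ abaa, so it is not a palindrome and is not in L.
(Other choices also work, e.g. i = 2, 3; only i = 1 is guaranteed to stay in L since xy¹z = s.)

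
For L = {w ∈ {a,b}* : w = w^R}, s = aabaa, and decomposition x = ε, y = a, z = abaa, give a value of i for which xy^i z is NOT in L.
i = 0

xy⁰z = ε · ε · abaa = abaa; abaa reversed is aaba ≠ abaa, so it is not a palindrome and is not in L.
(Other choices also work, e.g. i = 2, 3; only i = 1 is guaranteed to stay in L since xy¹z = s.)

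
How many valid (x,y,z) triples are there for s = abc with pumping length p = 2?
3

For s = 'abc' with pumping length p = 2:

Constraints: |xy| ≤ 2, |y| > 0

Valid decompositions (|xy| ≤ p, |y| ≥ 1):
  • x='', y='a', z='bc'
  • x='a', y='b', z='c'
  • x='', y='ab', z='c'

Total count: 3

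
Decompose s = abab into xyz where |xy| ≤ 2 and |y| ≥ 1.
x = '', y = 'ab', z = 'ab'

For s = abab and p = 2, one valid decomposition is:
- x = '' (length 0)
- y = 'ab' (length 2)
- z = 'ab' (length 2)

Verification:
- xyz = '' + 'ab' + 'ab' = abab ✓
- |xy| = 2 ≤ 2 ✓
- |y| = 2 > 0 ✓

All pumping lemma constraints are satisfied.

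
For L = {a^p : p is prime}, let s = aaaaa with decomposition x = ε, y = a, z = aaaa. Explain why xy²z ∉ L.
xy²z = aaaaaa ∉ L

Pumping with i = 2 replaces y = a by y² = aa:
- Original: s = xyz = aaaaa; aaaaa has length 5, which is prime, so it is in L
- Pumped: xy²z = ε · aa · aaaa = aaaaaa
- aaaaaa has length 6 = 2 × 3, which is not prime, so it is not in L

The pumping lemma would require xy²z ∈ L, so this decomposition yields a contradiction.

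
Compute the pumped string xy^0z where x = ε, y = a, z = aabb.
aabb

Given x = '', y = 'a', z = 'aabb' and i = 0:

xy^0z = x + y·y·...·y (0 times) + z
       = '' + 'a'^0 + 'aabb'
       = '' + '' + 'aabb'
       = 'aabb'

The pumped string is 'aabb' with length 4.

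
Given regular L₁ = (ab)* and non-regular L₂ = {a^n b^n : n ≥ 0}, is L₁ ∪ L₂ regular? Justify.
No — L₁ ∪ L₂ is not regular.

Let U = (ab)* ∪ {a^n b^n}. If U were regular, then U ∩ aa*bb* would be regular (closure under intersection with a regular language). But (ab)* ∩ aa*bb* = {ab} and {a^n b^n} ∩ aa*bb* = {a^n b^n : n ≥ 1}, so U ∩ aa*bb* = {a^n b^n : n ≥ 1}, which is not regular. Hence U is not regular.

Note that the bare facts "L₁ regular, L₂ non-regular" do not settle the question by themselves: the closure of regular languages under ∪, ∩, complement and difference applies only when BOTH operands are regular. With a non-regular operand the result can come out regular or non-regular depending on the specific languages, so one has to work out L₁ ∪ L₂ for this particular pair, as above.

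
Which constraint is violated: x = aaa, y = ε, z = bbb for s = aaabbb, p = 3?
Violated: |y| > 0

The decomposition x = aaa, y = ε, z = bbb for s = aaabbb with p = 3
violates the constraint: |y| > 0

|y| = 0, but the pumping lemma requires |y| > 0 (y must be non-empty).

Pumping lemma constraints:
1. xyz = s (decomposition is valid)
2. |xy| ≤ p
3. |y| > 0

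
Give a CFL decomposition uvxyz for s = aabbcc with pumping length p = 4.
u='a', v='a', x='bb', y='c', z='c'

For s = aabbcc with pumping length p = 4:

One valid decomposition:
- u = 'a'
- v = 'a'
- x = 'bb'
- y = 'c'
- z = 'c'

Verification:
- uvxyz = 'a' + 'a' + 'bb' + 'c' + 'c' = aabbcc ✓
- |vxy| = |'abbc'| = 4 ≤ 4 ✓
- |vy| = |'ac'| = 2 > 0 ✓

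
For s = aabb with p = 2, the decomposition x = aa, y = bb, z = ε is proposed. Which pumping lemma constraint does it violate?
Violated: |xy| ≤ p

The decomposition x = aa, y = bb, z = ε for s = aabb with p = 2
violates the constraint: |xy| ≤ p

|xy| = |aabb| = 4 > 2 = p. The decomposition puts too many characters in xy.

Pumping lemma constraints:
1. xyz = s (decomposition is valid)
2. |xy| ≤ p
3. |y| > 0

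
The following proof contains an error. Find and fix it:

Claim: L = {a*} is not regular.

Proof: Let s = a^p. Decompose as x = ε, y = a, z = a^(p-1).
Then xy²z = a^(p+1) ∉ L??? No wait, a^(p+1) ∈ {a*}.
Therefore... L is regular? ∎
Error: The proof attempts to show a*  is not regular, but a* IS regular!

Correction: a* is a regular language (recognized by a simple DFA with one accepting state and self-loop on 'a'). The pumping lemma can only prove non-regularity, not regularity. For regular languages, pumping always works.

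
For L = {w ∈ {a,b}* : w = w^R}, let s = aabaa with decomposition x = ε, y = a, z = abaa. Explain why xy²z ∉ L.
xy²z = aaabaa ∉ L

Pumping with i = 2 replaces y = a by y² = aa:
- Original: s = xyz = aabaa; aabaa reversed is aabaa, the same string, so it is a palindrome and is in L
- Pumped: xy²z = ε · aa · abaa = aaabaa
- aaabaa reversed is aabaaa ≠ aaabaa, so it is not a palindrome and is not in L

The pumping lemma would require xy²z ∈ L, so this decomposition yields a contradiction.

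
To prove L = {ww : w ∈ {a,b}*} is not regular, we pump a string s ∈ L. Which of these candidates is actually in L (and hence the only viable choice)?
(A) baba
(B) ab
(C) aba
(A) baba

The pumping lemma is applied to a string s that lies in L, so first check membership of each option:
- (A) baba splits into halves ba · ba, which are equal, so it is in L (w = ba) ✓
- (B) ab has length 2; its halves are a and b, which differ, so it is not in L ✗
- (C) aba has odd length 3, so it cannot be written as ww and is not in L ✗

Only (A) baba is in L, so it is the only candidate that could play the role of s.
(In a complete proof one picks s in terms of the pumping length p so that |s| ≥ p is guaranteed; a fixed string like baba illustrates the shape of such an s.)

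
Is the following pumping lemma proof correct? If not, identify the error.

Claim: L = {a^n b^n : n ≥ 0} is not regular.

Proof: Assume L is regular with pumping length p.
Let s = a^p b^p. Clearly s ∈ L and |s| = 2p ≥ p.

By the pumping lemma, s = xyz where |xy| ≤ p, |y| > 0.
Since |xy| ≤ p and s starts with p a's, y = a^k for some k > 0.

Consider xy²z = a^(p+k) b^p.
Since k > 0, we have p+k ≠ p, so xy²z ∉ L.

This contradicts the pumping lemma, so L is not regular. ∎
The proof is correct.

This proof is valid because:
1. The string s = a^p b^p is correctly in L
2. The decomposition analysis is correct: y must consist only of a's
3. The contradiction is valid: pumping increases a's but not b's
4. The conclusion follows logically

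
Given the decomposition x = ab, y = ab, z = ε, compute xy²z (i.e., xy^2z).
ababab

Given x = 'ab', y = 'ab', z = '' and i = 2:

xy^2z = x + y·y·...·y (2 times) + z
       = 'ab' + 'ab'^2 + ''
       = 'ab' + 'abab' + ''
       = 'ababab'

The pumped string is 'ababab' with length 6.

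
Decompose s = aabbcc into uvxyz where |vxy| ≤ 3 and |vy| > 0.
u='aa', v='b', x='b', y='c', z='c'

For s = aabbcc with pumping length p = 3:

One valid decomposition:
- u = 'aa'
- v = 'b'
- x = 'b'
- y = 'c'
- z = 'c'

Verification:
- uvxyz = 'aa' + 'b' + 'b' + 'c' + 'c' = aabbcc ✓
- |vxy| = |'bbc'| = 3 ≤ 3 ✓
- |vy| = |'bc'| = 2 > 0 ✓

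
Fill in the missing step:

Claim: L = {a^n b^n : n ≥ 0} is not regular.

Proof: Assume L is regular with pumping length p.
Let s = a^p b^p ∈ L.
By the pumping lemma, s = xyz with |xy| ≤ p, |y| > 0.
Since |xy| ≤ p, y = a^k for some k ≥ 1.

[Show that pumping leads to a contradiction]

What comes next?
Consider xy²z = a^(p+k) b^p.

Since k ≥ 1, we have p + k > p.
So xy²z has more a's than b's: (p+k) a's vs p b's.
This means xy²z ∉ L because a^n b^n requires equal counts.

This contradicts the pumping lemma which states xy²z ∈ L.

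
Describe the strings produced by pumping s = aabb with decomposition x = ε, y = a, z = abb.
{xy^i z : i ≥ 0} = {a^(i+1) b^2 : i ≥ 0} = {abb, aabb, aaabb, ...}

With x = ε, y = a, z = abb: Starting with aabb and pumping the first 'a' (z = abb keeps the second 'a'), we get strings with i+1 a's followed by 2 b's for i = 0, 1, 2, ...; note bb is not produced because z always contributes one a.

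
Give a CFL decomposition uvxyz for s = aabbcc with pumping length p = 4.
u='a', v='a', x='bb', y='c', z='c'

For s = aabbcc with pumping length p = 4:

One valid decomposition:
- u = 'a'
- v = 'a'
- x = 'bb'
- y = 'c'
- z = 'c'

Verification:
- uvxyz = 'a' + 'a' + 'bb' + 'c' + 'c' = aabbcc ✓
- |vxy| = |'abbc'| = 4 ≤ 4 ✓
- |vy| = |'ac'| = 2 > 0 ✓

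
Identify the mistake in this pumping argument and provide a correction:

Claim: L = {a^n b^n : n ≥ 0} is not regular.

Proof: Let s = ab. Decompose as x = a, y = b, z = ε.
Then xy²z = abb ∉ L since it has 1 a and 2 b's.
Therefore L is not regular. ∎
Error: The string s = ab might be shorter than the pumping length p.

Correction: Choose s = a^p b^p to ensure |s| ≥ p. Also, the decomposition is wrong: with |xy| ≤ p, y cannot include b's when s starts with p a's.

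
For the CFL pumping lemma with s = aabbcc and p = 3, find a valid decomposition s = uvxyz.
u='aa', v='b', x='b', y='c', z='c'

For s = aabbcc with pumping length p = 3:

One valid decomposition:
- u = 'aa'
- v = 'b'
- x = 'b'
- y = 'c'
- z = 'c'

Verification:
- uvxyz = 'aa' + 'b' + 'b' + 'c' + 'c' = aabbcc ✓
- |vxy| = |'bbc'| = 3 ≤ 3 ✓
- |vy| = |'bc'| = 2 > 0 ✓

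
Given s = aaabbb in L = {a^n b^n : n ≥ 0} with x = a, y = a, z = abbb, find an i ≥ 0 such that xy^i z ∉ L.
i = 3

xy³z = a · aaa · abbb = aaaaabbb; aaaaabbb has 5 a's and 3 b's; 5 ≠ 3, so it is not in L.
(Other choices also work, e.g. i = 0, 2; only i = 1 is guaranteed to stay in L since xy¹z = s.)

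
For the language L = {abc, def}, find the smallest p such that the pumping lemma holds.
p = 4

For a finite language L, the pumping lemma holds vacuously if p > max|s| for s ∈ L.

The longest string in L = {abc, def} has length 3.
If p = 4, then no string s ∈ L has |s| ≥ p, so the condition is vacuously true.

The minimum pumping length is p = 4.

Why no smaller p works: for any p ≤ 3, the longest string s ∈ L has |s| = 3 ≥ p, so it would
have to be pumpable; but pumping up (i = 2, 3, ...) produces ever longer strings, which cannot all lie in the
finite language L. So the pumping property fails for every p ≤ 3.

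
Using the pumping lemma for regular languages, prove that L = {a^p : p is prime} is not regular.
Assume for contradiction that L is regular, and let p ≥ 1 be the pumping length given by the pumping lemma.
Choose a prime q with q ≥ p (one exists because there are infinitely many primes) and let s = a^q. Then s ∈ L and |s| = q ≥ p.
By the pumping lemma, s = xyz for some x, y, z with |xy| ≤ p, |y| ≥ 1, and xy^i z ∈ L for every i ≥ 0.
Here y = a^k for some k with 1 ≤ k ≤ p, and xy^i z = a^(q + (i − 1)k) for every i ≥ 0.

Take i = q + 1: |xy^(q+1) z| = q + qk = q(k + 1).
Both factors satisfy q ≥ 2 and k + 1 ≥ 2, so q(k + 1) is composite, and xy^(q+1) z ∉ L.

This contradicts the pumping lemma, which requires xy^i z ∈ L for all i ≥ 0.
Hence L = {a^p : p is prime} is not regular. ∎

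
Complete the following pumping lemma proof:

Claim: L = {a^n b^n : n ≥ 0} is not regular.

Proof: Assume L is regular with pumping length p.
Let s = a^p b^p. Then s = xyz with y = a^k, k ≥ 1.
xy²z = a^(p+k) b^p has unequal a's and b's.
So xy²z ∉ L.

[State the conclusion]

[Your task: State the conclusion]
This contradicts the pumping lemma for regular languages,
which guarantees xy^i z ∈ L for all i ≥ 0.

Since our assumption that L is regular leads to a contradiction,
we conclude that L = {a^n b^n : n ≥ 0} is NOT regular. ∎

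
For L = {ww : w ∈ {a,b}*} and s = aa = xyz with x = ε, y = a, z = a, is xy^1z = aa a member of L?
Yes

xy¹z = ε · a · a = aa.
aa splits into halves a · a, which are equal, so it is in L (w = a).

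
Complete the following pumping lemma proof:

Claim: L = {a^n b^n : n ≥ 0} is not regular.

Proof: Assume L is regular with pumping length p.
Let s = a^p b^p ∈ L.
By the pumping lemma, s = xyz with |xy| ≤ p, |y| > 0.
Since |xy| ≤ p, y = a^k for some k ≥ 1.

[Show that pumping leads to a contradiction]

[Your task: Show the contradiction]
Consider xy²z = a^(p+k) b^p.

Since k ≥ 1, we have p + k > p.
So xy²z has more a's than b's: (p+k) a's vs p b's.
This means xy²z ∉ L because a^n b^n requires equal counts.

This contradicts the pumping lemma which states xy²z ∈ L.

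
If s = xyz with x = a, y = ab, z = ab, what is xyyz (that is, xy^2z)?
aababab

Given x = 'a', y = 'ab', z = 'ab' and i = 2:

xy^2z = x + y·y·...·y (2 times) + z
       = 'a' + 'ab'^2 + 'ab'
       = 'a' + 'abab' + 'ab'
       = 'aababab'

The pumped string is 'aababab' with length 7.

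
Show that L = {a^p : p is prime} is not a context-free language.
Assume for contradiction that L is context-free, and let p ≥ 1 be the pumping length given by the pumping lemma for CFLs.
Choose a prime q with q ≥ p and let s = a^q. Then s ∈ L and |s| = q ≥ p.
By the CFL pumping lemma, s = uvxyz for some u, v, x, y, z with |vxy| ≤ p, |vy| ≥ 1, and uv^i xy^i z ∈ L for every i ≥ 0.
All symbols are a's, so only lengths matter: let k = |vy|, with 1 ≤ k ≤ p. Then |uv^i xy^i z| = q + (i − 1)k.

Take i = q + 1: the length is q + qk = q(k + 1).
Both factors satisfy q ≥ 2 and k + 1 ≥ 2, so q(k + 1) is composite and uv^(q+1) xy^(q+1) z ∉ L.

This contradicts the CFL pumping lemma, which requires uv^i xy^i z ∈ L for all i ≥ 0.
Hence L = {a^p : p is prime} is not context-free. ∎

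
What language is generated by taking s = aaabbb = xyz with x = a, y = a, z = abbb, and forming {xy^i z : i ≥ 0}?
{xy^i z : i ≥ 0} = {a^(2+i) b^3 : i ≥ 0} = {aabbb, aaabbb, aaaabbb, ...}

With x = a, y = a, z = abbb: Starting with aaabbb and pumping the second 'a', we get strings with 2+i a's followed by 3 b's for i = 0, 1, 2, ...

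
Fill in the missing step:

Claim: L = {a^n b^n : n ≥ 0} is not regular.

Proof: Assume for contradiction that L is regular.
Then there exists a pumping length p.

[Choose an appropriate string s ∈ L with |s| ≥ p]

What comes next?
s = a^p b^p

This string is in L (has equal a's and b's) and has length 2p ≥ p.
Any decomposition xyz with |xy| ≤ p means y consists only of a's,
so pumping will unbalance the counts.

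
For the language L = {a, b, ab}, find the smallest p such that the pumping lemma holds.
p = 3

For a finite language L, the pumping lemma holds vacuously if p > max|s| for s ∈ L.

The longest string in L = {a, b, ab} has length 2.
If p = 3, then no string s ∈ L has |s| ≥ p, so the condition is vacuously true.

The minimum pumping length is p = 3.

Why no smaller p works: for any p ≤ 2, the longest string s ∈ L has |s| = 2 ≥ p, so it would
have to be pumpable; but pumping up (i = 2, 3, ...) produces ever longer strings, which cannot all lie in the
finite language L. So the pumping property fails for every p ≤ 2.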